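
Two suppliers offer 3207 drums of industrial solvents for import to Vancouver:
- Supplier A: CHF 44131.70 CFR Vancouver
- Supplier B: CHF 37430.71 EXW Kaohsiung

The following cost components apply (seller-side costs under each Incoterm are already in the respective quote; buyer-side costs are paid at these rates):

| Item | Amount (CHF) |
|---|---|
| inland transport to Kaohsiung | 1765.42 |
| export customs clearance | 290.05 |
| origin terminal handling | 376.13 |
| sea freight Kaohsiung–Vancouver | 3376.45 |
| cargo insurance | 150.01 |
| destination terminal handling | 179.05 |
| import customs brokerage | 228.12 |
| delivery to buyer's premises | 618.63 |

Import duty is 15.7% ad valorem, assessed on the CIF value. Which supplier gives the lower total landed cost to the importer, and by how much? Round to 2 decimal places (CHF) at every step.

Supplier A (CFR):
CIF value = CFR price + insurance = 44131.70 + 150.01 = 44281.71
Import duty = 44281.71 × 15.7% = 6952.23
Buyer bears (A): 150.01 + 179.05 + 228.12 + 618.63 = 1175.81
Landed cost (A) = invoice 44131.70 + 1175.81 + duty 6952.23 = 52259.74
Supplier B (EXW):
CIF value = EXW price + inland to port + export clearance + origin terminal + freight + insurance = 37430.71 + 1765.42 + 290.05 + 376.13 + 3376.45 + 150.01 = 43388.77
Import duty = 43388.77 × 15.7% = 6812.04
Buyer bears (B): 1765.42 + 290.05 + 376.13 + 3376.45 + 150.01 + 179.05 + 228.12 + 618.63 = 6983.86
Landed cost (B) = invoice 37430.71 + 6983.86 + duty 6812.04 = 51226.61
Difference = |52259.74 − 51226.61| = 1033.13

Supplier B is cheaper by CHF 1033.13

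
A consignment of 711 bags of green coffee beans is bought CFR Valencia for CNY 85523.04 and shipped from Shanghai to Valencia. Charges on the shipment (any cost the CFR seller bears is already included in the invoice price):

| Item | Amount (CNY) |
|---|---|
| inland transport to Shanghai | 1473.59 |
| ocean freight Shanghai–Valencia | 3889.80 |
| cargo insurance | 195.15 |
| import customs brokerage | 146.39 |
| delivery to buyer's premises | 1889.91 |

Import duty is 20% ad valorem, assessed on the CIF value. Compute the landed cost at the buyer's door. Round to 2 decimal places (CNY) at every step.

Total landed cost: CNY 104898.13

CFR: the seller pays costs through ocean freight to the destination port, but not insurance.
Already in the invoice (seller's account under CFR): inland to port, freight — exclude.
CIF value = CFR price + insurance = 85523.04 + 195.15 = 85718.19
Import duty = 85718.19 × 20% = 17143.64
Buyer bears: insurance 195.15 + brokerage 146.39 + delivery 1889.91 + duty 17143.64 = 19375.09
Landed cost = invoice 85523.04 + 19375.09 = 104898.13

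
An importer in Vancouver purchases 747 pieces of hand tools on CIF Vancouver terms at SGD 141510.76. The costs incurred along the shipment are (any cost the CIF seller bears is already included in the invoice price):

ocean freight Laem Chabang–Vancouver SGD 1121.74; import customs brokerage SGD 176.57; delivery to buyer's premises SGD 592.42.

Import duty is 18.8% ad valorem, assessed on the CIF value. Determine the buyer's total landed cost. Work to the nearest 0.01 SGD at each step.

CIF: the seller pays costs through ocean freight and marine insurance to the destination port.
Already in the invoice (seller's account under CIF): freight — exclude.
The CIF price already equals the CIF value: 141510.76
Import duty = 141510.76 × 18.8% = 26604.02
Buyer bears: brokerage 176.57 + delivery 592.42 + duty 26604.02 = 27373.01
Landed cost = invoice 141510.76 + 27373.01 = 168883.77

Total landed cost: SGD 168883.77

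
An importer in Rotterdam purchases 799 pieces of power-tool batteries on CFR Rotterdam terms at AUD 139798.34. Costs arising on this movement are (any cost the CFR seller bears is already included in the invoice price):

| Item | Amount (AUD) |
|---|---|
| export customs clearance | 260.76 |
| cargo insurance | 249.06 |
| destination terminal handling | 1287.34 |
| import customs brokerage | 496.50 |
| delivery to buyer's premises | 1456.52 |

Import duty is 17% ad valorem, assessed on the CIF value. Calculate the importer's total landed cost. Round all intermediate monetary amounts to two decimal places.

Total landed cost: AUD 167095.82

CFR: the seller pays costs through ocean freight to the destination port, but not insurance.
Already in the invoice (seller's account under CFR): export clearance — exclude.
CIF value = CFR price + insurance = 139798.34 + 249.06 = 140047.40
Import duty = 140047.40 × 17% = 23808.06
Buyer bears: insurance 249.06 + destination terminal 1287.34 + brokerage 496.50 + delivery 1456.52 + duty 23808.06 = 27297.48
Landed cost = invoice 139798.34 + 27297.48 = 167095.82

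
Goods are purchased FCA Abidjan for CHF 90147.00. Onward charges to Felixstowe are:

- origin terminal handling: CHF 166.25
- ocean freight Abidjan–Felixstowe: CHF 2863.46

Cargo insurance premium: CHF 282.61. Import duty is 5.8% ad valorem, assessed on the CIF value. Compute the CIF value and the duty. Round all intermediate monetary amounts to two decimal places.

CIF value: CHF 93459.32; import duty: CHF 5420.64

CIF = FCA price + pre-shipment costs + freight + insurance
CIF = 90147.00 + 166.25 + 2863.46 + 282.61 = 93459.32
Import duty = 93459.32 × 5.8% = 5420.64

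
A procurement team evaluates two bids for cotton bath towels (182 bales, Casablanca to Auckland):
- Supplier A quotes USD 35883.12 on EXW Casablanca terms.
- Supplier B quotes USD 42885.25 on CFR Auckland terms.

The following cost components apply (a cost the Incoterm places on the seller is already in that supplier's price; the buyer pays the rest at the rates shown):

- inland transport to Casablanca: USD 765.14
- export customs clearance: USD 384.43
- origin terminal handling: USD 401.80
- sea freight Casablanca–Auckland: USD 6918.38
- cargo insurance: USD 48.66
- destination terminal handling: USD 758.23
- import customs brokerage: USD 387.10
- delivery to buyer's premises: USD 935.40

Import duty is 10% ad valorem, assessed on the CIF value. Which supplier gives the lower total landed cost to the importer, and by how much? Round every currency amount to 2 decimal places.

Supplier B is cheaper by USD 1614.38

Supplier A (EXW):
CIF value = EXW price + inland to port + export clearance + origin terminal + freight + insurance = 35883.12 + 765.14 + 384.43 + 401.80 + 6918.38 + 48.66 = 44401.53
Import duty = 44401.53 × 10% = 4440.15
Buyer bears (A): 765.14 + 384.43 + 401.80 + 6918.38 + 48.66 + 758.23 + 387.10 + 935.40 = 10599.14
Landed cost (A) = invoice 35883.12 + 10599.14 + duty 4440.15 = 50922.41
Supplier B (CFR):
CIF value = CFR price + insurance = 42885.25 + 48.66 = 42933.91
Import duty = 42933.91 × 10% = 4293.39
Buyer bears (B): 48.66 + 758.23 + 387.10 + 935.40 = 2129.39
Landed cost (B) = invoice 42885.25 + 2129.39 + duty 4293.39 = 49308.03
Difference = |50922.41 − 49308.03| = 1614.38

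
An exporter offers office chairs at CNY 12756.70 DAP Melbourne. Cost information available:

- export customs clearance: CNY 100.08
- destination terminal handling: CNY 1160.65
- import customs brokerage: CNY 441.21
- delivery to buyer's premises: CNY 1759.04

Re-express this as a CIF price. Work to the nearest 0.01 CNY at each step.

Not relevant to the conversion: export clearance — on the seller under both DAP and CIF; already in the DAP price and stays in the CIF price. brokerage — on the buyer under both terms; not part of either seller's price.
From DAP to CIF, the seller no longer bears: destination terminal, delivery.
CIF price = 12756.70 − 1160.65 − 1759.04 = 9837.01

CIF price: CNY 9837.01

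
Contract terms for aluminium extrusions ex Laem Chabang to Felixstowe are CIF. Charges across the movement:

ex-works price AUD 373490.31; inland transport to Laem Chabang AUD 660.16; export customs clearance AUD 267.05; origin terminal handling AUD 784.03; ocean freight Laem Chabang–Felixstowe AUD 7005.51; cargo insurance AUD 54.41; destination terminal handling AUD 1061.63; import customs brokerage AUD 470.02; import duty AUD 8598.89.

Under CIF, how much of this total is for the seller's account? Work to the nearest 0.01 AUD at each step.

CIF: the seller pays costs through ocean freight and marine insurance to the destination port.
Seller's account: goods 373490.31 + inland to port 660.16 + export clearance 267.05 + origin terminal 784.03 + freight 7005.51 + insurance 54.41 = 382261.47
Buyer's account: destination terminal 1061.63 + brokerage 470.02 + duty 8598.89 = 10130.54

Seller's account: AUD 382261.47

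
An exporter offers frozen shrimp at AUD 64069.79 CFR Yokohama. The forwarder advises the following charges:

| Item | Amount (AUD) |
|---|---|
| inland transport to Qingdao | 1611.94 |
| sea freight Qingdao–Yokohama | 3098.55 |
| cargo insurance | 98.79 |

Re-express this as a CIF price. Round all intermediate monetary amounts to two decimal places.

CIF price: AUD 64168.58

Not relevant to the conversion: freight, inland to port — on the seller under both CFR and CIF; already in the CFR price and stays in the CIF price.
From CFR to CIF, the seller additionally bears: insurance.
CIF price = 64069.79 + 98.79 = 64168.58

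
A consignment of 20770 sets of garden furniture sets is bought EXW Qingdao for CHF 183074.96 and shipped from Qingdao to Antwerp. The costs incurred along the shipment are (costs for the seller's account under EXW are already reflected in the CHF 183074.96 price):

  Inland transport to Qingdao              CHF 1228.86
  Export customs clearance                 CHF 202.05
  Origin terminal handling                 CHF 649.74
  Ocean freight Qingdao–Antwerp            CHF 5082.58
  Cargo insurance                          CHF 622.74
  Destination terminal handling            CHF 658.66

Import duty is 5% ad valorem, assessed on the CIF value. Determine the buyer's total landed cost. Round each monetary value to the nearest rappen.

EXW: the seller makes goods available at their premises; the buyer bears all onward costs.
CIF value = EXW price + inland to port + export clearance + origin terminal + freight + insurance = 183074.96 + 1228.86 + 202.05 + 649.74 + 5082.58 + 622.74 = 190860.93
Import duty = 190860.93 × 5% = 9543.05
Buyer bears: inland to port 1228.86 + export clearance 202.05 + origin terminal 649.74 + freight 5082.58 + insurance 622.74 + destination terminal 658.66 + duty 9543.05 = 17987.68
Landed cost = invoice 183074.96 + 17987.68 = 201062.64

Total landed cost: CHF 201062.64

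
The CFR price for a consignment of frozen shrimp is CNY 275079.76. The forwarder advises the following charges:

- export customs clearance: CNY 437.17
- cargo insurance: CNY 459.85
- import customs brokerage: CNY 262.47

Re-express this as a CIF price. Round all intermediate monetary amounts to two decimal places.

Not relevant to the conversion: export clearance — on the seller under both CFR and CIF; already in the CFR price and stays in the CIF price. brokerage — on the buyer under both terms; not part of either seller's price.
From CFR to CIF, the seller additionally bears: insurance.
CIF price = 275079.76 + 459.85 = 275539.61

CIF price: CNY 275539.61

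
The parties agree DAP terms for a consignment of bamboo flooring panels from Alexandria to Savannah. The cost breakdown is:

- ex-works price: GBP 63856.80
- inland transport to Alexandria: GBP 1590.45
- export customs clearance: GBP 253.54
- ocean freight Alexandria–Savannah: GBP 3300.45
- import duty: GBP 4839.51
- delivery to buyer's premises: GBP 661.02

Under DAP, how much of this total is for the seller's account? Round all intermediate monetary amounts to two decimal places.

DAP: the seller bears all costs to the named destination except import duty and clearance.
Seller's account: goods 63856.80 + inland to port 1590.45 + export clearance 253.54 + freight 3300.45 + delivery 661.02 = 69662.26
Buyer's account: duty 4839.51 = 4839.51

Seller's account: GBP 69662.26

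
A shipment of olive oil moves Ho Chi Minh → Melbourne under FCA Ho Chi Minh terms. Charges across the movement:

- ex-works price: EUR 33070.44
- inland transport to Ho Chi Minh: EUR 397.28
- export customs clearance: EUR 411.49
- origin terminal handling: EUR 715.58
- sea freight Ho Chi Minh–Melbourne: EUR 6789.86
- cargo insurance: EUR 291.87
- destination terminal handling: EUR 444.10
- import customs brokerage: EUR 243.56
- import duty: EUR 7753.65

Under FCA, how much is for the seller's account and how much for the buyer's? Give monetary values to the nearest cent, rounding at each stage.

FCA: the seller delivers export-cleared goods to the carrier; the buyer bears costs from that point.
Seller's account: goods 33070.44 + inland to port 397.28 + export clearance 411.49 = 33879.21
Buyer's account: origin terminal 715.58 + freight 6789.86 + insurance 291.87 + destination terminal 444.10 + brokerage 243.56 + duty 7753.65 = 16238.62

Seller: EUR 33879.21; buyer: EUR 16238.62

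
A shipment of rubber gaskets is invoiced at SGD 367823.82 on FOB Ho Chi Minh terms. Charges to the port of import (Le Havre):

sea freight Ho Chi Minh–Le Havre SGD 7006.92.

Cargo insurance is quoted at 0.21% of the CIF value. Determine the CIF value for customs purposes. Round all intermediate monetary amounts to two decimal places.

Let C be the CIF value. C = FOB price + freight + 0.21% × C
C − 0.21% × C = 367823.82 + 7006.92
0.9979 × C = 374830.74
C = 374830.74 / 0.9979 = 375619.54
Insurance premium = 0.21% × 375619.54 = 788.80

CIF value: SGD 375619.54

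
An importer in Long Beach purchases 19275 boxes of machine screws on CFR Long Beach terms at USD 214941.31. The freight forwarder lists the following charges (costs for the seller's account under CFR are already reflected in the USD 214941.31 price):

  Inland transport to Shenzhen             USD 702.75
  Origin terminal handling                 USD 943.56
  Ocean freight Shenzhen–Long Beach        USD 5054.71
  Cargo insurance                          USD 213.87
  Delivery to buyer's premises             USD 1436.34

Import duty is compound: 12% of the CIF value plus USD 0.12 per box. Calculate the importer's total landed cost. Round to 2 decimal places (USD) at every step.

Total landed cost: USD 244723.14

CFR: the seller pays costs through ocean freight to the destination port, but not insurance.
Already in the invoice (seller's account under CFR): inland to port, origin terminal, freight — exclude.
CIF value = CFR price + insurance = 214941.31 + 213.87 = 215155.18
Ad valorem component: 215155.18 × 12% = 25818.62
Specific component: 19275 × 0.12 = 2313.00
Import duty = 25818.62 + 2313.00 = 28131.62
Buyer bears: insurance 213.87 + delivery 1436.34 + duty 28131.62 = 29781.83
Landed cost = invoice 214941.31 + 29781.83 = 244723.14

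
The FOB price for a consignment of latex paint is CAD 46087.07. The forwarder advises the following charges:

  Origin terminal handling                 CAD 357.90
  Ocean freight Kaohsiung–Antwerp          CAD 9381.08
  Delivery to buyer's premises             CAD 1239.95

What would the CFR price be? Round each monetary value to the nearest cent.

Not relevant to the conversion: origin terminal — on the seller under both FOB and CFR; already in the FOB price and stays in the CFR price. delivery — on the buyer under both terms; not part of either seller's price.
From FOB to CFR, the seller additionally bears: freight.
CFR price = 46087.07 + 9381.08 = 55468.15

CFR price: CAD 55468.15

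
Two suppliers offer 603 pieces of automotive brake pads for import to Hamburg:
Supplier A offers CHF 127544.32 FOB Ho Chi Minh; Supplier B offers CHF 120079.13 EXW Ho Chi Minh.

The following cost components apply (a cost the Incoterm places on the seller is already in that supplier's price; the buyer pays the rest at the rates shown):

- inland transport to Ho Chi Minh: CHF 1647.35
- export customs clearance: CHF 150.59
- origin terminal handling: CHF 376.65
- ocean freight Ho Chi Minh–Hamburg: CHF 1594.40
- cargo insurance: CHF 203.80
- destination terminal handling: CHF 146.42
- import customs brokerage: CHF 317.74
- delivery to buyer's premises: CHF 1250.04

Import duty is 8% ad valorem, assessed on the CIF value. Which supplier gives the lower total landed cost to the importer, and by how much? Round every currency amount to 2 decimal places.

Supplier B is cheaper by CHF 5713.85

Supplier A (FOB):
CIF value = FOB price + freight + insurance = 127544.32 + 1594.40 + 203.80 = 129342.52
Import duty = 129342.52 × 8% = 10347.40
Buyer bears (A): 1594.40 + 203.80 + 146.42 + 317.74 + 1250.04 = 3512.40
Landed cost (A) = invoice 127544.32 + 3512.40 + duty 10347.40 = 141404.12
Supplier B (EXW):
CIF value = EXW price + inland to port + export clearance + origin terminal + freight + insurance = 120079.13 + 1647.35 + 150.59 + 376.65 + 1594.40 + 203.80 = 124051.92
Import duty = 124051.92 × 8% = 9924.15
Buyer bears (B): 1647.35 + 150.59 + 376.65 + 1594.40 + 203.80 + 146.42 + 317.74 + 1250.04 = 5686.99
Landed cost (B) = invoice 120079.13 + 5686.99 + duty 9924.15 = 135690.27
Difference = |141404.12 − 135690.27| = 5713.85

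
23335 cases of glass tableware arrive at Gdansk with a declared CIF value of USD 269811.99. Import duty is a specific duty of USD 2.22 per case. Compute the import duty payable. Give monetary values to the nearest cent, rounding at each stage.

Import duty: USD 51803.70

Import duty = 23335 × 2.22 = 51803.70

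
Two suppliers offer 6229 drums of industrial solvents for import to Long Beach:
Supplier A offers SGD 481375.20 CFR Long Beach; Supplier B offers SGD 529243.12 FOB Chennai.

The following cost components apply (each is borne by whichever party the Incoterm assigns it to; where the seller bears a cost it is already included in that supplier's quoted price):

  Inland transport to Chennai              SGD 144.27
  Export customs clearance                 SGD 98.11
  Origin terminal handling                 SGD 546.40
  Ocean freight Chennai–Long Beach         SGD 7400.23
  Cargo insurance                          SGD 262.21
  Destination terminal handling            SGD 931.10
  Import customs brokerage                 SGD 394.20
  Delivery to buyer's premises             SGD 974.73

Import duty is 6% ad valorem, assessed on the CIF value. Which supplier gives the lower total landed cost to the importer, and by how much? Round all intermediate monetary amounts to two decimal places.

Supplier A is cheaper by SGD 58584.24

Supplier A (CFR):
CIF value = CFR price + insurance = 481375.20 + 262.21 = 481637.41
Import duty = 481637.41 × 6% = 28898.24
Buyer bears (A): 262.21 + 931.10 + 394.20 + 974.73 = 2562.24
Landed cost (A) = invoice 481375.20 + 2562.24 + duty 28898.24 = 512835.68
Supplier B (FOB):
CIF value = FOB price + freight + insurance = 529243.12 + 7400.23 + 262.21 = 536905.56
Import duty = 536905.56 × 6% = 32214.33
Buyer bears (B): 7400.23 + 262.21 + 931.10 + 394.20 + 974.73 = 9962.47
Landed cost (B) = invoice 529243.12 + 9962.47 + duty 32214.33 = 571419.92
Difference = |512835.68 − 571419.92| = 58584.24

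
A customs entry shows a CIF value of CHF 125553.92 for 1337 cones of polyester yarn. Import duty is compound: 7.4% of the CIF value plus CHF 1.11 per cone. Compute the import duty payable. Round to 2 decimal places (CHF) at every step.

Import duty: CHF 10775.06

Ad valorem component: 125553.92 × 7.4% = 9290.99
Specific component: 1337 × 1.11 = 1484.07
Import duty = 9290.99 + 1484.07 = 10775.06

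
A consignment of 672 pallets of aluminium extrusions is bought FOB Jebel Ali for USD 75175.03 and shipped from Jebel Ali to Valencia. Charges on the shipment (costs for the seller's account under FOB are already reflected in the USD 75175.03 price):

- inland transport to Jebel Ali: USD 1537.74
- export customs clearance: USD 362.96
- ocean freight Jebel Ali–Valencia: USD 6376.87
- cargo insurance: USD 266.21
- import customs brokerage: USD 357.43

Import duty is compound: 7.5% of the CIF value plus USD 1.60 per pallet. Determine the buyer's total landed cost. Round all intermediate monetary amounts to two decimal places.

FOB: the seller bears costs until goods are on board at the origin port; the buyer bears freight, insurance and all costs thereafter.
Already in the invoice (seller's account under FOB): inland to port, export clearance — exclude.
CIF value = FOB price + freight + insurance = 75175.03 + 6376.87 + 266.21 = 81818.11
Ad valorem component: 81818.11 × 7.5% = 6136.36
Specific component: 672 × 1.60 = 1075.20
Import duty = 6136.36 + 1075.20 = 7211.56
Buyer bears: freight 6376.87 + insurance 266.21 + brokerage 357.43 + duty 7211.56 = 14212.07
Landed cost = invoice 75175.03 + 14212.07 = 89387.10

Total landed cost: USD 89387.10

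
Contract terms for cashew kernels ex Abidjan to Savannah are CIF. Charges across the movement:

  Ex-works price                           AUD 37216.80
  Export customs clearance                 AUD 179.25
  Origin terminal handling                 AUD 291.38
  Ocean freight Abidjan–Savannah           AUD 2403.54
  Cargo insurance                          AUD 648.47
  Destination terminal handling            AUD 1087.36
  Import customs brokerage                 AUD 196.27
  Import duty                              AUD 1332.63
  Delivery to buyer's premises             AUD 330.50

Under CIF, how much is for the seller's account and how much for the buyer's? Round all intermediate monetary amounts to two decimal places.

Seller: AUD 40739.44; buyer: AUD 2946.76

CIF: the seller pays costs through ocean freight and marine insurance to the destination port.
Seller's account: goods 37216.80 + export clearance 179.25 + origin terminal 291.38 + freight 2403.54 + insurance 648.47 = 40739.44
Buyer's account: destination terminal 1087.36 + brokerage 196.27 + duty 1332.63 + delivery 330.50 = 2946.76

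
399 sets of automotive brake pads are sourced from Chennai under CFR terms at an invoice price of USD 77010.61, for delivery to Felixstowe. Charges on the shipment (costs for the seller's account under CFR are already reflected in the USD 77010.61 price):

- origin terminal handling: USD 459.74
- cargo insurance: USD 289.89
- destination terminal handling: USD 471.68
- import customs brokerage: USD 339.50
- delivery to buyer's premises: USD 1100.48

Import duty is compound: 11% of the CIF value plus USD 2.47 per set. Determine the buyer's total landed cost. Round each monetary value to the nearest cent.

Total landed cost: USD 88700.75

CFR: the seller pays costs through ocean freight to the destination port, but not insurance.
Already in the invoice (seller's account under CFR): origin terminal — exclude.
CIF value = CFR price + insurance = 77010.61 + 289.89 = 77300.50
Ad valorem component: 77300.50 × 11% = 8503.06
Specific component: 399 × 2.47 = 985.53
Import duty = 8503.06 + 985.53 = 9488.59
Buyer bears: insurance 289.89 + destination terminal 471.68 + brokerage 339.50 + delivery 1100.48 + duty 9488.59 = 11690.14
Landed cost = invoice 77010.61 + 11690.14 = 88700.75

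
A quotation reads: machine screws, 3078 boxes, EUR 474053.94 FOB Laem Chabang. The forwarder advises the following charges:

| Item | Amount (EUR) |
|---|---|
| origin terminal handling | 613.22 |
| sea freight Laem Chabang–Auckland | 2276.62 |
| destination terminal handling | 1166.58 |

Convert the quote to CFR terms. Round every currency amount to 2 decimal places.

CFR price: EUR 476330.56

Not relevant to the conversion: origin terminal — on the seller under both FOB and CFR; already in the FOB price and stays in the CFR price. destination terminal — on the buyer under both terms; not part of either seller's price.
From FOB to CFR, the seller additionally bears: freight.
CFR price = 474053.94 + 2276.62 = 476330.56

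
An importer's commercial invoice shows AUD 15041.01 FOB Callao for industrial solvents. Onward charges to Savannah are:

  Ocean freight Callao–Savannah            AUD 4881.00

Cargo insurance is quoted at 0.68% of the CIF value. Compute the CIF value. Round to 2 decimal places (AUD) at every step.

Let C be the CIF value. C = FOB price + freight + 0.68% × C
C − 0.68% × C = 15041.01 + 4881.00
0.9932 × C = 19922.01
C = 19922.01 / 0.9932 = 20058.41
Insurance premium = 0.68% × 20058.41 = 136.40

CIF value: AUD 20058.41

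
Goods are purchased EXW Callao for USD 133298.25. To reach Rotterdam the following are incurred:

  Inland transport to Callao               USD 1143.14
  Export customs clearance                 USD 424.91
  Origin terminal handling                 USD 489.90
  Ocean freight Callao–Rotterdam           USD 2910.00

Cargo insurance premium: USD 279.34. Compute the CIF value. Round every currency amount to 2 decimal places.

CIF = EXW price + pre-shipment costs + freight + insurance
CIF = 133298.25 + 1143.14 + 424.91 + 489.90 + 2910.00 + 279.34 = 138545.54

CIF value: USD 138545.54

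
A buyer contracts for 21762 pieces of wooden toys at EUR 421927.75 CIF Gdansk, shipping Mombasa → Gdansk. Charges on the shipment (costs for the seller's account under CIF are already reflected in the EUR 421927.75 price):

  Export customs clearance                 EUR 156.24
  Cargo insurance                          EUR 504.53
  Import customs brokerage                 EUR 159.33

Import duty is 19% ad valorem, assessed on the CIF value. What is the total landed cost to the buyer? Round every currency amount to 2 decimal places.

CIF: the seller pays costs through ocean freight and marine insurance to the destination port.
Already in the invoice (seller's account under CIF): export clearance, insurance — exclude.
The CIF price already equals the CIF value: 421927.75
Import duty = 421927.75 × 19% = 80166.27
Buyer bears: brokerage 159.33 + duty 80166.27 = 80325.60
Landed cost = invoice 421927.75 + 80325.60 = 502253.35

Total landed cost: EUR 502253.35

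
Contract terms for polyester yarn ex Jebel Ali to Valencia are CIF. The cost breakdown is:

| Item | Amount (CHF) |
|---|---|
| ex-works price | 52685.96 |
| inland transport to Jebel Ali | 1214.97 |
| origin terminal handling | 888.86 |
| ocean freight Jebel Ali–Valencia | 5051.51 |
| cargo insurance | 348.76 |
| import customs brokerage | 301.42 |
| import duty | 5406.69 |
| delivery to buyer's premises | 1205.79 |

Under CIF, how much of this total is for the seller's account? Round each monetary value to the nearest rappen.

Seller's account: CHF 60190.06

CIF: the seller pays costs through ocean freight and marine insurance to the destination port.
Seller's account: goods 52685.96 + inland to port 1214.97 + origin terminal 888.86 + freight 5051.51 + insurance 348.76 = 60190.06
Buyer's account: brokerage 301.42 + duty 5406.69 + delivery 1205.79 = 6913.90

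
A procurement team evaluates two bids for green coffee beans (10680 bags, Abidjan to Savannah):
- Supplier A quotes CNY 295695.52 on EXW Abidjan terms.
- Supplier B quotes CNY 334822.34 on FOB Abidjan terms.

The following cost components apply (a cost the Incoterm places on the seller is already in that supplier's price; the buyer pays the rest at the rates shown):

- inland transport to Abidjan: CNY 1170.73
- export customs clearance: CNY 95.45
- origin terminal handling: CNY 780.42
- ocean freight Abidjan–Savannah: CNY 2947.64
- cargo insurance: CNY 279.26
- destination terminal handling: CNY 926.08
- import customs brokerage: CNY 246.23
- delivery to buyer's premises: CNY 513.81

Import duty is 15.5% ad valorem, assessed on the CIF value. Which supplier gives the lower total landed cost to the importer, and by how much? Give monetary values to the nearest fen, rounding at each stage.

Supplier A (EXW):
CIF value = EXW price + inland to port + export clearance + origin terminal + freight + insurance = 295695.52 + 1170.73 + 95.45 + 780.42 + 2947.64 + 279.26 = 300969.02
Import duty = 300969.02 × 15.5% = 46650.20
Buyer bears (A): 1170.73 + 95.45 + 780.42 + 2947.64 + 279.26 + 926.08 + 246.23 + 513.81 = 6959.62
Landed cost (A) = invoice 295695.52 + 6959.62 + duty 46650.20 = 349305.34
Supplier B (FOB):
CIF value = FOB price + freight + insurance = 334822.34 + 2947.64 + 279.26 = 338049.24
Import duty = 338049.24 × 15.5% = 52397.63
Buyer bears (B): 2947.64 + 279.26 + 926.08 + 246.23 + 513.81 = 4913.02
Landed cost (B) = invoice 334822.34 + 4913.02 + duty 52397.63 = 392132.99
Difference = |349305.34 − 392132.99| = 42827.65

Supplier A is cheaper by CNY 42827.65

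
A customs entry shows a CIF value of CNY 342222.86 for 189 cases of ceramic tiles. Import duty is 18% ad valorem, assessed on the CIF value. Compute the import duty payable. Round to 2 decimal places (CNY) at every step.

Import duty = 342222.86 × 18% = 61600.11

Import duty: CNY 61600.11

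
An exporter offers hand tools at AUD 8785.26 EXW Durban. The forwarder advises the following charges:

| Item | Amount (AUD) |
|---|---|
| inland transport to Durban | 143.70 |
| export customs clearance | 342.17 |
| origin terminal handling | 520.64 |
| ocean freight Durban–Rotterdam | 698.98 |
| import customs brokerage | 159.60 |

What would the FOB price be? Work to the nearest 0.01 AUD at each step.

Not relevant to the conversion: freight, brokerage — on the buyer under both terms; not part of either seller's price.
From EXW to FOB, the seller additionally bears: inland to port, export clearance, origin terminal.
FOB price = 8785.26 + 143.70 + 342.17 + 520.64 = 9791.77

FOB price: AUD 9791.77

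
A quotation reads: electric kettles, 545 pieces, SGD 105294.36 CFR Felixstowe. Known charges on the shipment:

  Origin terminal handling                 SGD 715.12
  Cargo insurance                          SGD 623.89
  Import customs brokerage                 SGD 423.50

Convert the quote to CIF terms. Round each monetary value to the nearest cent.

CIF price: SGD 105918.25

Not relevant to the conversion: origin terminal — on the seller under both CFR and CIF; already in the CFR price and stays in the CIF price. brokerage — on the buyer under both terms; not part of either seller's price.
From CFR to CIF, the seller additionally bears: insurance.
CIF price = 105294.36 + 623.89 = 105918.25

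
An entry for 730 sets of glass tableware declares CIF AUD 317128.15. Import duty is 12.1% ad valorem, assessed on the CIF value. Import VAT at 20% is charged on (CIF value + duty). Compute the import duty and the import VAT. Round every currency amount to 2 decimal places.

Import duty = 317128.15 × 12.1% = 38372.51
VAT base = CIF + duty = 317128.15 + 38372.51 = 355500.66
Import VAT = 355500.66 × 20% = 71100.13

Import duty: AUD 38372.51; import VAT: AUD 71100.13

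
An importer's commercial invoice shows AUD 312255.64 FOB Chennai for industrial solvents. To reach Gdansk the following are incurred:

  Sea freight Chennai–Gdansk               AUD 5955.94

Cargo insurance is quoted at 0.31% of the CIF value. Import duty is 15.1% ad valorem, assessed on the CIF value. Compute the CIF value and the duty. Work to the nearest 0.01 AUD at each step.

CIF value: AUD 319201.10; import duty: AUD 48199.37

Let C be the CIF value. C = FOB price + freight + 0.31% × C
C − 0.31% × C = 312255.64 + 5955.94
0.9969 × C = 318211.58
C = 318211.58 / 0.9969 = 319201.10
Insurance premium = 0.31% × 319201.10 = 989.52
Import duty = 319201.10 × 15.1% = 48199.37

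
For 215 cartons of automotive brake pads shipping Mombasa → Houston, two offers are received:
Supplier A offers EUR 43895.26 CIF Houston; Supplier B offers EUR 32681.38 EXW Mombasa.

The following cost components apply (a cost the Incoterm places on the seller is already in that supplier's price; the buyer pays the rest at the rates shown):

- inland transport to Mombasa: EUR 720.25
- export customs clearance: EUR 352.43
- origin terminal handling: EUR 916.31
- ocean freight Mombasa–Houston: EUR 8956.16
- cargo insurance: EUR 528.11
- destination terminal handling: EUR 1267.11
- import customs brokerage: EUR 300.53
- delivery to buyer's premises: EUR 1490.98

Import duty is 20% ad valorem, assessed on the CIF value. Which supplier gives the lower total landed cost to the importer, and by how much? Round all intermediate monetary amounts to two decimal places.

Supplier A is cheaper by EUR 311.26

Supplier A (CIF):
The CIF price already equals the CIF value: 43895.26
Import duty = 43895.26 × 20% = 8779.05
Buyer bears (A): 1267.11 + 300.53 + 1490.98 = 3058.62
Landed cost (A) = invoice 43895.26 + 3058.62 + duty 8779.05 = 55732.93
Supplier B (EXW):
CIF value = EXW price + inland to port + export clearance + origin terminal + freight + insurance = 32681.38 + 720.25 + 352.43 + 916.31 + 8956.16 + 528.11 = 44154.64
Import duty = 44154.64 × 20% = 8830.93
Buyer bears (B): 720.25 + 352.43 + 916.31 + 8956.16 + 528.11 + 1267.11 + 300.53 + 1490.98 = 14531.88
Landed cost (B) = invoice 32681.38 + 14531.88 + duty 8830.93 = 56044.19
Difference = |55732.93 − 56044.19| = 311.26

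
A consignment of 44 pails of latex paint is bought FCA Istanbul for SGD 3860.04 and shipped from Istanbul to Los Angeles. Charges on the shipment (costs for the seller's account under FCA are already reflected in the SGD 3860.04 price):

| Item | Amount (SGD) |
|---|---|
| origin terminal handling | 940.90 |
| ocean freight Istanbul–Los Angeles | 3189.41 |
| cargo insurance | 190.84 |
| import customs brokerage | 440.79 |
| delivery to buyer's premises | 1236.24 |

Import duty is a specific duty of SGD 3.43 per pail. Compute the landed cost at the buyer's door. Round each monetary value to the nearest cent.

Total landed cost: SGD 10009.14

FCA: the seller delivers export-cleared goods to the carrier; the buyer bears costs from that point.
CIF value = FCA price + origin terminal + freight + insurance = 3860.04 + 940.90 + 3189.41 + 190.84 = 8181.19
Import duty = 44 × 3.43 = 150.92
Buyer bears: origin terminal 940.90 + freight 3189.41 + insurance 190.84 + brokerage 440.79 + delivery 1236.24 + duty 150.92 = 6149.10
Landed cost = invoice 3860.04 + 6149.10 = 10009.14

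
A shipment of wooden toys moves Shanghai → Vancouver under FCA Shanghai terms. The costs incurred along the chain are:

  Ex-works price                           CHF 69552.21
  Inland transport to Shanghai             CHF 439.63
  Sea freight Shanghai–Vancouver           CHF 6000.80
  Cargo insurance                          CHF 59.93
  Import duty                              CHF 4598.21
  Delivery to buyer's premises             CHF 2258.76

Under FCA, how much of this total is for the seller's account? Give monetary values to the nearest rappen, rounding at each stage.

Seller's account: CHF 69991.84

FCA: the seller delivers export-cleared goods to the carrier; the buyer bears costs from that point.
Seller's account: goods 69552.21 + inland to port 439.63 = 69991.84
Buyer's account: freight 6000.80 + insurance 59.93 + duty 4598.21 + delivery 2258.76 = 12917.70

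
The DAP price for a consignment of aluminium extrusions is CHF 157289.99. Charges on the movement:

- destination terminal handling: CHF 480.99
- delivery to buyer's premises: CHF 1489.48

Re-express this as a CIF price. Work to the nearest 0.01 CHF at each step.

CIF price: CHF 155319.52

From DAP to CIF, the seller no longer bears: destination terminal, delivery.
CIF price = 157289.99 − 480.99 − 1489.48 = 155319.52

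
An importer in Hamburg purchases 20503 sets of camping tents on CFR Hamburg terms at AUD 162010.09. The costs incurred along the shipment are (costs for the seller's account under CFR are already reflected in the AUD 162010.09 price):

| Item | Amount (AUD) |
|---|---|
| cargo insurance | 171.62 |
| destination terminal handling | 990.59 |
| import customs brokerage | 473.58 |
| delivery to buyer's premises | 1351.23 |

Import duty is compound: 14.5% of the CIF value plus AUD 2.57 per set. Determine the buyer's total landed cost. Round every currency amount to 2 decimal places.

CFR: the seller pays costs through ocean freight to the destination port, but not insurance.
CIF value = CFR price + insurance = 162010.09 + 171.62 = 162181.71
Ad valorem component: 162181.71 × 14.5% = 23516.35
Specific component: 20503 × 2.57 = 52692.71
Import duty = 23516.35 + 52692.71 = 76209.06
Buyer bears: insurance 171.62 + destination terminal 990.59 + brokerage 473.58 + delivery 1351.23 + duty 76209.06 = 79196.08
Landed cost = invoice 162010.09 + 79196.08 = 241206.17

Total landed cost: AUD 241206.17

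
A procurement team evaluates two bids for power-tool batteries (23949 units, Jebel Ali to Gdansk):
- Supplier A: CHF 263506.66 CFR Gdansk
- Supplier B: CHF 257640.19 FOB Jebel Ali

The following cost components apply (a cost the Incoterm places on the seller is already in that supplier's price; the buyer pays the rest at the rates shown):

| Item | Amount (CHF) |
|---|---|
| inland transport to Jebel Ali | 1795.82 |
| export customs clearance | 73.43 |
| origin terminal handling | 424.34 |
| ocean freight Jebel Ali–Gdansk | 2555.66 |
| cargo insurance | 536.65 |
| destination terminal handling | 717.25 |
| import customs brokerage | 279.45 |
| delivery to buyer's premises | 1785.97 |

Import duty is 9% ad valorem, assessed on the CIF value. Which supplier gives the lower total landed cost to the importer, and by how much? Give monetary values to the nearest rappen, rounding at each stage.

Supplier A (CFR):
CIF value = CFR price + insurance = 263506.66 + 536.65 = 264043.31
Import duty = 264043.31 × 9% = 23763.90
Buyer bears (A): 536.65 + 717.25 + 279.45 + 1785.97 = 3319.32
Landed cost (A) = invoice 263506.66 + 3319.32 + duty 23763.90 = 290589.88
Supplier B (FOB):
CIF value = FOB price + freight + insurance = 257640.19 + 2555.66 + 536.65 = 260732.50
Import duty = 260732.50 × 9% = 23465.93
Buyer bears (B): 2555.66 + 536.65 + 717.25 + 279.45 + 1785.97 = 5874.98
Landed cost (B) = invoice 257640.19 + 5874.98 + duty 23465.93 = 286981.10
Difference = |290589.88 − 286981.10| = 3608.78

Supplier B is cheaper by CHF 3608.78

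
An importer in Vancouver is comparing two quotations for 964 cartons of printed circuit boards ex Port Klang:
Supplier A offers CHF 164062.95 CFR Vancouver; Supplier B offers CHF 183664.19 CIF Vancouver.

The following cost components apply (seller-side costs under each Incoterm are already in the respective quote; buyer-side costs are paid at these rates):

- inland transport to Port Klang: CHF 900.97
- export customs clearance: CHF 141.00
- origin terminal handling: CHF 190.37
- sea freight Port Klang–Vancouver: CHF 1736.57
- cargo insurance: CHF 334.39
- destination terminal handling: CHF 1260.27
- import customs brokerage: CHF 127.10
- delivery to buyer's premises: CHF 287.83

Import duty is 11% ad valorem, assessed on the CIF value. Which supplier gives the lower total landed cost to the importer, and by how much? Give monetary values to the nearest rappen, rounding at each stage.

Supplier A (CFR):
CIF value = CFR price + insurance = 164062.95 + 334.39 = 164397.34
Import duty = 164397.34 × 11% = 18083.71
Buyer bears (A): 334.39 + 1260.27 + 127.10 + 287.83 = 2009.59
Landed cost (A) = invoice 164062.95 + 2009.59 + duty 18083.71 = 184156.25
Supplier B (CIF):
The CIF price already equals the CIF value: 183664.19
Import duty = 183664.19 × 11% = 20203.06
Buyer bears (B): 1260.27 + 127.10 + 287.83 = 1675.20
Landed cost (B) = invoice 183664.19 + 1675.20 + duty 20203.06 = 205542.45
Difference = |184156.25 − 205542.45| = 21386.20

Supplier A is cheaper by CHF 21386.20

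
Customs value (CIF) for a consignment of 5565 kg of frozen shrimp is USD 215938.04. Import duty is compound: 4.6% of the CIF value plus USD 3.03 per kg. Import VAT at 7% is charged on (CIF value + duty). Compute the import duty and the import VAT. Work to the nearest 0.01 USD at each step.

Import duty: USD 26795.10; import VAT: USD 16991.32

Ad valorem component: 215938.04 × 4.6% = 9933.15
Specific component: 5565 × 3.03 = 16861.95
Import duty = 9933.15 + 16861.95 = 26795.10
VAT base = CIF + duty = 215938.04 + 26795.10 = 242733.14
Import VAT = 242733.14 × 7% = 16991.32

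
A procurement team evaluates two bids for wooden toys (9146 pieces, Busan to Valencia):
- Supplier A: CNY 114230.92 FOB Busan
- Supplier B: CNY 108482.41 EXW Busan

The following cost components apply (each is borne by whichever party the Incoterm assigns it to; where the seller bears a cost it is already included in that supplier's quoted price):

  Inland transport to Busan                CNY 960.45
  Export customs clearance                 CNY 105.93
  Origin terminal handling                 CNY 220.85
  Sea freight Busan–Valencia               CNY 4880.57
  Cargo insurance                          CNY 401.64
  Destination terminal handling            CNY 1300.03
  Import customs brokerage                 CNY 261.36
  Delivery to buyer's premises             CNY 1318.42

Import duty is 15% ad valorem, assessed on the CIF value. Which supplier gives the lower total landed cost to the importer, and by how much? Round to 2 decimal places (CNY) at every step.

Supplier A (FOB):
CIF value = FOB price + freight + insurance = 114230.92 + 4880.57 + 401.64 = 119513.13
Import duty = 119513.13 × 15% = 17926.97
Buyer bears (A): 4880.57 + 401.64 + 1300.03 + 261.36 + 1318.42 = 8162.02
Landed cost (A) = invoice 114230.92 + 8162.02 + duty 17926.97 = 140319.91
Supplier B (EXW):
CIF value = EXW price + inland to port + export clearance + origin terminal + freight + insurance = 108482.41 + 960.45 + 105.93 + 220.85 + 4880.57 + 401.64 = 115051.85
Import duty = 115051.85 × 15% = 17257.78
Buyer bears (B): 960.45 + 105.93 + 220.85 + 4880.57 + 401.64 + 1300.03 + 261.36 + 1318.42 = 9449.25
Landed cost (B) = invoice 108482.41 + 9449.25 + duty 17257.78 = 135189.44
Difference = |140319.91 − 135189.44| = 5130.47

Supplier B is cheaper by CNY 5130.47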